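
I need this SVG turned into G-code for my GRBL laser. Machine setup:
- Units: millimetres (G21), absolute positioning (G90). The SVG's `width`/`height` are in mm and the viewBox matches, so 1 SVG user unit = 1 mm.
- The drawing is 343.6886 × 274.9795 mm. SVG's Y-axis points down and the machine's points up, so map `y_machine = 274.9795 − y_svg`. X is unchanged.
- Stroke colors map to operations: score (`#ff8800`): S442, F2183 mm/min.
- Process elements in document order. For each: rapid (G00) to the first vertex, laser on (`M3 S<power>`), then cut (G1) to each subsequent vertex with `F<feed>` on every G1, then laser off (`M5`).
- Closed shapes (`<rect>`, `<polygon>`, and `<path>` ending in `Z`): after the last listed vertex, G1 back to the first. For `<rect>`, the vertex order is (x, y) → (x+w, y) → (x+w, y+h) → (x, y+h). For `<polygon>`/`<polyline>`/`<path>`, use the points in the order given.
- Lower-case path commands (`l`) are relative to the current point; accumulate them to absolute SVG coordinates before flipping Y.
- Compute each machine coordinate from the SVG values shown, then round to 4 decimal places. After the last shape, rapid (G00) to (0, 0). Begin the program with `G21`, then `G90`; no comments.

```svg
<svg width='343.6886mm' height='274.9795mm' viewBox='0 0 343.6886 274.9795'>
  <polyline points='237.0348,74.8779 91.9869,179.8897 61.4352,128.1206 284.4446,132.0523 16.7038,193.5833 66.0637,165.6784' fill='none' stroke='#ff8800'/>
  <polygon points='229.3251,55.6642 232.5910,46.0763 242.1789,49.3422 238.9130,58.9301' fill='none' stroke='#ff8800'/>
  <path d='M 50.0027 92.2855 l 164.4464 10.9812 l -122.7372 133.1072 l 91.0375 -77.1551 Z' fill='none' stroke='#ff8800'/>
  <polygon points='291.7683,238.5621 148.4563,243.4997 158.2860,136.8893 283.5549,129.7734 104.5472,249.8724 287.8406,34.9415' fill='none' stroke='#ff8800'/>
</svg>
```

viewBox `0 0 343.6886 274.9795` with mm width/height → 1 unit = 1 mm. Flip: y_m = 274.9795 − y_svg.

**Shape 1** — `<polyline>` open polyline, stroke `#ff8800` → score (S442, F2183). Machine vertices: (237.0348,200.1016) → (91.9869,95.0898) → (61.4352,146.8589) → (284.4446,142.9272) → (16.7038,81.3962) → (66.0637,109.3011). Open path.

**Shape 2** — `<polygon>` regular polygon, stroke `#ff8800` → score (S442, F2183). Machine vertices: (229.3251,219.3153) → (232.5910,228.9032) → (242.1789,225.6373) → (238.9130,216.0494) → (229.3251,219.3153). Closed: final G1 returns to the first vertex.

**Shape 3** — `<path>` closed polygon, stroke `#ff8800` → score (S442, F2183). Machine vertices: (50.0027,182.6940) → (214.4491,171.7128) → (91.7119,38.6056) → (182.7494,115.7607) → (50.0027,182.6940). Closed: final G1 returns to the first vertex.

**Shape 4** — `<polygon>` closed polygon, stroke `#ff8800` → score (S442, F2183). Machine vertices: (291.7683,36.4174) → (148.4563,31.4798) → (158.2860,138.0902) → (283.5549,145.2061) → (104.5472,25.1071) → (287.8406,240.0380) → (291.7683,36.4174). Closed: final G1 returns to the first vertex.

G21
G90
G00 X237.0348 Y200.1016
M3 S442
G1 X91.9869 Y95.0898 F2183
G1 X61.4352 Y146.8589 F2183
G1 X284.4446 Y142.9272 F2183
G1 X16.7038 Y81.3962 F2183
G1 X66.0637 Y109.3011 F2183
M5
G00 X229.3251 Y219.3153
M3 S442
G1 X232.5910 Y228.9032 F2183
G1 X242.1789 Y225.6373 F2183
G1 X238.9130 Y216.0494 F2183
G1 X229.3251 Y219.3153 F2183
M5
G00 X50.0027 Y182.6940
M3 S442
G1 X214.4491 Y171.7128 F2183
G1 X91.7119 Y38.6056 F2183
G1 X182.7494 Y115.7607 F2183
G1 X50.0027 Y182.6940 F2183
M5
G00 X291.7683 Y36.4174
M3 S442
G1 X148.4563 Y31.4798 F2183
G1 X158.2860 Y138.0902 F2183
G1 X283.5549 Y145.2061 F2183
G1 X104.5472 Y25.1071 F2183
G1 X287.8406 Y240.0380 F2183
G1 X291.7683 Y36.4174 F2183
M5
G00 X0.0000 Y0.0000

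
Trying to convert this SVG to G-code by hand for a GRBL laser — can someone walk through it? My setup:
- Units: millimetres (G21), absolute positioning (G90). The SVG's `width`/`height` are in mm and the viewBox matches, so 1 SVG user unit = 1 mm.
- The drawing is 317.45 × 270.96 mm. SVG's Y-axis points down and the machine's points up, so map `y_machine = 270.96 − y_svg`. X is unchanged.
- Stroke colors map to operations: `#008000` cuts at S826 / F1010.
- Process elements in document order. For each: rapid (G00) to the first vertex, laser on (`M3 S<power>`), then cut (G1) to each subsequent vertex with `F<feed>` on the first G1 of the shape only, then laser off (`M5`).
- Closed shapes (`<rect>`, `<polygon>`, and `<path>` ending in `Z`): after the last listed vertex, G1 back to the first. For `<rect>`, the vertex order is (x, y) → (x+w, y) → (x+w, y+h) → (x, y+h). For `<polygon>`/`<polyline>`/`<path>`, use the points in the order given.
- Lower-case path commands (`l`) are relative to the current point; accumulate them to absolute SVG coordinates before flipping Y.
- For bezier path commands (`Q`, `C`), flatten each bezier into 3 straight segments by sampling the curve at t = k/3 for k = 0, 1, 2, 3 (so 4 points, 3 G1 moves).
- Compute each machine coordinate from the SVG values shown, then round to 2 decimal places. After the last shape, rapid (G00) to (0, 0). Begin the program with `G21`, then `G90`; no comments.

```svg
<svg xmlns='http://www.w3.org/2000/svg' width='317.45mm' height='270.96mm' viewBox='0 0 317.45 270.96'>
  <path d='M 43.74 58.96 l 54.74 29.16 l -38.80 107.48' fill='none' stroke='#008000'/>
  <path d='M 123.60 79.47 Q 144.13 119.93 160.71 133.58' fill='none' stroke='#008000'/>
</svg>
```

Since the viewBox matches the mm dimensions, user units are millimetres directly. The only transform is the Y-flip y_m = 270.96 − y_svg.

Shape 1 is a open polyline drawn with `<path>`. Its stroke #008000 means cut at S826, F1010. After flipping Y the toolpath is (43.74,212.00) → (98.48,182.84) → (59.68,75.36).

Shape 2 is a quadratic bezier drawn with `<path>`. Its stroke #008000 means cut at S826, F1010. After flipping Y the toolpath is (123.60,191.49) → (136.85,167.50) → (149.22,149.46) → (160.71,137.38).

G21
G90
G00 X43.74 Y212.00
M3 S826
G1 X98.48 Y182.84 F1010
G1 X59.68 Y75.36
M5
G00 X123.60 Y191.49
M3 S826
G1 X136.85 Y167.50 F1010
G1 X149.22 Y149.46
G1 X160.71 Y137.38
M5
G00 X0.00 Y0.00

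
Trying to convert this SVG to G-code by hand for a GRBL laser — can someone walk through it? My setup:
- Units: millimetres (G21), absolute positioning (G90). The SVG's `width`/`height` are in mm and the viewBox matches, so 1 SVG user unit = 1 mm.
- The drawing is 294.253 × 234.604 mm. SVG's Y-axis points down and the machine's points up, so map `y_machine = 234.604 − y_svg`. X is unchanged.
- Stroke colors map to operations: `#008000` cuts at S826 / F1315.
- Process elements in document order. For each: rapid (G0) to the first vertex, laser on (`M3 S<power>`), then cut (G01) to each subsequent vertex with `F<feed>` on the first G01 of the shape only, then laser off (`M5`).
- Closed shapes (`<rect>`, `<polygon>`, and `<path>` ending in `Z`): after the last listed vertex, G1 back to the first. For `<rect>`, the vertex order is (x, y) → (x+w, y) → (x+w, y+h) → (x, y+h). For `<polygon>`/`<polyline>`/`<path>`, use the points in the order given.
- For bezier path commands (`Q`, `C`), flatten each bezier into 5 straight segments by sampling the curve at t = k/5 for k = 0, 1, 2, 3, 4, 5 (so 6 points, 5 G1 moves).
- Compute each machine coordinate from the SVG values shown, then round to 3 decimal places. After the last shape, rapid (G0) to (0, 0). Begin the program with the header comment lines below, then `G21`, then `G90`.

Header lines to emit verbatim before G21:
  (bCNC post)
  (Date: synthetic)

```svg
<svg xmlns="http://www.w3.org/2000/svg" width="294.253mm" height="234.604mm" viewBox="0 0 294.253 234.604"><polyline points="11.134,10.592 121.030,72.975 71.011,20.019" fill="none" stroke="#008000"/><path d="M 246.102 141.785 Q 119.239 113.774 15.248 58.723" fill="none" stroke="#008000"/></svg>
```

viewBox `0 0 294.253 234.604` with mm width/height → 1 unit = 1 mm. Flip: y_m = 234.604 − y_svg.

**Shape 1** — `<polyline>` open polyline, stroke `#008000` → cut (S826, F1315). Machine vertices: (11.134,224.012) → (121.030,161.629) → (71.011,214.585). Open path.

**Shape 2** — `<path>` quadratic bezier, stroke `#008000` → cut (S826, F1315). Control points (SVG): P0=(246.102,141.785), P1=(119.239,113.774), P2=(15.248,58.723); sampled at t=k/5. Machine vertices: (246.102,92.819) → (196.272,105.105) → (148.271,119.554) → (102.100,136.167) → (57.759,154.942) → (15.248,175.881). Open path.

(bCNC post)
(Date: synthetic)
G21
G90
G0 X11.134 Y224.012
M3 S826
G01 X121.030 Y161.629 F1315
G01 X71.011 Y214.585
M5
G0 X246.102 Y92.819
M3 S826
G01 X196.272 Y105.105 F1315
G01 X148.271 Y119.554
G01 X102.100 Y136.167
G01 X57.759 Y154.942
G01 X15.248 Y175.881
M5
G0 X0.000 Y0.000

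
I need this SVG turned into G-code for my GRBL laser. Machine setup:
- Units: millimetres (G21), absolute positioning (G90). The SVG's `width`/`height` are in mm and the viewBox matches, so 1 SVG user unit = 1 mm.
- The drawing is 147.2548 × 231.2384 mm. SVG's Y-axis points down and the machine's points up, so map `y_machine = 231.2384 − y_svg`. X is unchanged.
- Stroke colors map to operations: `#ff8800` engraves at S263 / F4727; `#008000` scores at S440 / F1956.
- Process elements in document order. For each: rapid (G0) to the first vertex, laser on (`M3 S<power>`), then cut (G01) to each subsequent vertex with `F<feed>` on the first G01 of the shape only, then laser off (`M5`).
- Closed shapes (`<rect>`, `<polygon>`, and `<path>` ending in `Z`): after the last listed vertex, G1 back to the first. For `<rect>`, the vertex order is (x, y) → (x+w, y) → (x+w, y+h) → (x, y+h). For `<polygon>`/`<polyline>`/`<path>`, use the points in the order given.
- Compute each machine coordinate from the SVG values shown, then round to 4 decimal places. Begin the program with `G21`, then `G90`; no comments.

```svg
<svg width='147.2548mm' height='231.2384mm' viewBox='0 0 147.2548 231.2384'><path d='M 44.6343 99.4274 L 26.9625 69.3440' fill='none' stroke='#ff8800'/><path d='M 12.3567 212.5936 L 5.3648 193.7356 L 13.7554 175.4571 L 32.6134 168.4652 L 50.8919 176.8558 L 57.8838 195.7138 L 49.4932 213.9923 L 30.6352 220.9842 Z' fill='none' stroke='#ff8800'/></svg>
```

viewBox `0 0 147.2548 231.2384` with mm width/height → 1 unit = 1 mm. Flip: y_m = 231.2384 − y_svg.

**Shape 1** — `<path>` line segment, stroke `#ff8800` → engrave (S263, F4727). Machine vertices: (44.6343,131.8110) → (26.9625,161.8944). Open path.

**Shape 2** — `<path>` regular polygon, stroke `#ff8800` → engrave (S263, F4727). Machine vertices: (12.3567,18.6448) → (5.3648,37.5028) → (13.7554,55.7813) → (32.6134,62.7732) → (50.8919,54.3826) → (57.8838,35.5246) → (49.4932,17.2461) → (30.6352,10.2542) → (12.3567,18.6448). Closed: final G1 returns to the first vertex.

G21
G90
G0 X44.6343 Y131.8110
M3 S263
G01 X26.9625 Y161.8944 F4727
M5
G0 X12.3567 Y18.6448
M3 S263
G01 X5.3648 Y37.5028 F4727
G01 X13.7554 Y55.7813
G01 X32.6134 Y62.7732
G01 X50.8919 Y54.3826
G01 X57.8838 Y35.5246
G01 X49.4932 Y17.2461
G01 X30.6352 Y10.2542
G01 X12.3567 Y18.6448
M5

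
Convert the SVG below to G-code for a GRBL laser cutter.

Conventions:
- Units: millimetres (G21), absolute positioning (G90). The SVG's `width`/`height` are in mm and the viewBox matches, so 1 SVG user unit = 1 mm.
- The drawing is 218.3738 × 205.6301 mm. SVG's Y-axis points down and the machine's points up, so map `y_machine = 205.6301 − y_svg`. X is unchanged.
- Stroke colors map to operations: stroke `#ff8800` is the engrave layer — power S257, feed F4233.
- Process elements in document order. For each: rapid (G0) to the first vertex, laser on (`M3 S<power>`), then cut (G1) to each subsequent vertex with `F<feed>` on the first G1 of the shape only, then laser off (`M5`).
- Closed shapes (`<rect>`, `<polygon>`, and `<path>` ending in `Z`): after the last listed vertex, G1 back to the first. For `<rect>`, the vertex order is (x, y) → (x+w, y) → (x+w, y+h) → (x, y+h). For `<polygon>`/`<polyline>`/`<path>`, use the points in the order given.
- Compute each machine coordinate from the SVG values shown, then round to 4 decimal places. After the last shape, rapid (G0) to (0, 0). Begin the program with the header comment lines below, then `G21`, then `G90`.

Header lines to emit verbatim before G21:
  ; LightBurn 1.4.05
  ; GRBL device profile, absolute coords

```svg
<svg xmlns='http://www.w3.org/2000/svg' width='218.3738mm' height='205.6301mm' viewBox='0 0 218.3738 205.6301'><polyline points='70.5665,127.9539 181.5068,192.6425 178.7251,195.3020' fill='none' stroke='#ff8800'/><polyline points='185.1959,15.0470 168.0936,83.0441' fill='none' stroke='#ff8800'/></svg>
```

; LightBurn 1.4.05
; GRBL device profile, absolute coords
G21
G90
G0 X70.5665 Y77.6762
M3 S257
G1 X181.5068 Y12.9876 F4233
G1 X178.7251 Y10.3281
M5
G0 X185.1959 Y190.5831
M3 S257
G1 X168.0936 Y122.5860 F4233
M5
G0 X0.0000 Y0.0000

1 u = 1 mm; y_m = 205.6301 − y.

[1] `<polyline>` open polyline, #ff8800→engrave S257 F4233: (70.5665,77.6762) → (181.5068,12.9876) → (178.7251,10.3281)

[2] `<polyline>` line segment, #ff8800→engrave S257 F4233: (185.1959,190.5831) → (168.0936,122.5860)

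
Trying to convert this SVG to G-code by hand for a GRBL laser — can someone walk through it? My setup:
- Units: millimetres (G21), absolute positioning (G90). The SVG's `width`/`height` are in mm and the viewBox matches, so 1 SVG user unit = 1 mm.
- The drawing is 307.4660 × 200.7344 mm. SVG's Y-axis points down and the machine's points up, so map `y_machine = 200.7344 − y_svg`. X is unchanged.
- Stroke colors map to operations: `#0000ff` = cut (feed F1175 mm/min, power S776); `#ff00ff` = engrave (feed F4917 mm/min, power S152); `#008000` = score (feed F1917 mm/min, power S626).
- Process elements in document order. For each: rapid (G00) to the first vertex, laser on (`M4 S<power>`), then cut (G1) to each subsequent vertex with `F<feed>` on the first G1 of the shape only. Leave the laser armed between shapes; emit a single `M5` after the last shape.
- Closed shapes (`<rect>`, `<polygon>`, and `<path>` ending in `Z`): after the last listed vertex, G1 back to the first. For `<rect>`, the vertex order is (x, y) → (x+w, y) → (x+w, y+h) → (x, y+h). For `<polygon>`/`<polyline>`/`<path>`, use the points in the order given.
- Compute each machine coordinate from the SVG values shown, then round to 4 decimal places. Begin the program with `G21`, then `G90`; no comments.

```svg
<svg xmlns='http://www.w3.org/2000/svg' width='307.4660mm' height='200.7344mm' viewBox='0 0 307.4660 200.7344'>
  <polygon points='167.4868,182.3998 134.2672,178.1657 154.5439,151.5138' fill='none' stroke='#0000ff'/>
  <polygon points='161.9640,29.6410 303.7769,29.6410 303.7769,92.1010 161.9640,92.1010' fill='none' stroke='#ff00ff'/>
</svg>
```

G21
G90
G00 X167.4868 Y18.3346
M4 S776
G1 X134.2672 Y22.5687 F1175
G1 X154.5439 Y49.2206
G1 X167.4868 Y18.3346
G00 X161.9640 Y171.0934
M4 S152
G1 X303.7769 Y171.0934 F4917
G1 X303.7769 Y108.6334
G1 X161.9640 Y108.6334
G1 X161.9640 Y171.0934
M5

viewBox `0 0 307.4660 200.7344` with mm width/height → 1 unit = 1 mm. Flip: y_m = 200.7344 − y_svg.

**Shape 1** — `<polygon>` regular polygon, stroke `#0000ff` → cut (S776, F1175). Machine vertices: (167.4868,18.3346) → (134.2672,22.5687) → (154.5439,49.2206) → (167.4868,18.3346). Closed: final G1 returns to the first vertex.

**Shape 2** — `<polygon>` rectangle, stroke `#ff00ff` → engrave (S152, F4917). Machine vertices: (161.9640,171.0934) → (303.7769,171.0934) → (303.7769,108.6334) → (161.9640,108.6334) → (161.9640,171.0934). Closed: final G1 returns to the first vertex.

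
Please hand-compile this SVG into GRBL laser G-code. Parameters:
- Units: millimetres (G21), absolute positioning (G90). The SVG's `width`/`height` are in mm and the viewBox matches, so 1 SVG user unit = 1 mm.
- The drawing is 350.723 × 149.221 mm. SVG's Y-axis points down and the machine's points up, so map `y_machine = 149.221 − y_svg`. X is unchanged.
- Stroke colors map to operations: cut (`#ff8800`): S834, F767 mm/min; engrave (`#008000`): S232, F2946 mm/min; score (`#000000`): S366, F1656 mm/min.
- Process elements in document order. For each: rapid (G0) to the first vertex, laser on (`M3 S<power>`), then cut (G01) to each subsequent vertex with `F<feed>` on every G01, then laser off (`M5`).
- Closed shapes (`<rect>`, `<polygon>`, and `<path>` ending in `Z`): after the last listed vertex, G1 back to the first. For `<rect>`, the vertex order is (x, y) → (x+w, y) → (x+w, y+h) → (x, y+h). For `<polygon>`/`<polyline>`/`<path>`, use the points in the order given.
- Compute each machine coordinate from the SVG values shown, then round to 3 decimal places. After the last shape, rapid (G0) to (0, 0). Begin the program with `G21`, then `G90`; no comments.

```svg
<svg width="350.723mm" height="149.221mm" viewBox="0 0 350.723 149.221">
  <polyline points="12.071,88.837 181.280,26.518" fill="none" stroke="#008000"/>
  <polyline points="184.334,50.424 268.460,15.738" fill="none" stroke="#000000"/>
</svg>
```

Since the viewBox matches the mm dimensions, user units are millimetres directly. The only transform is the Y-flip y_m = 149.221 − y_svg.

Shape 1 is a line segment drawn with `<polyline>`. Its stroke #008000 means engrave at S232, F2946. After flipping Y the toolpath is (12.071,60.384) → (181.280,122.703).

Shape 2 is a line segment drawn with `<polyline>`. Its stroke #000000 means score at S366, F1656. After flipping Y the toolpath is (184.334,98.797) → (268.460,133.483).

G21
G90
G0 X12.071 Y60.384
M3 S232
G01 X181.280 Y122.703 F2946
M5
G0 X184.334 Y98.797
M3 S366
G01 X268.460 Y133.483 F1656
M5
G0 X0.000 Y0.000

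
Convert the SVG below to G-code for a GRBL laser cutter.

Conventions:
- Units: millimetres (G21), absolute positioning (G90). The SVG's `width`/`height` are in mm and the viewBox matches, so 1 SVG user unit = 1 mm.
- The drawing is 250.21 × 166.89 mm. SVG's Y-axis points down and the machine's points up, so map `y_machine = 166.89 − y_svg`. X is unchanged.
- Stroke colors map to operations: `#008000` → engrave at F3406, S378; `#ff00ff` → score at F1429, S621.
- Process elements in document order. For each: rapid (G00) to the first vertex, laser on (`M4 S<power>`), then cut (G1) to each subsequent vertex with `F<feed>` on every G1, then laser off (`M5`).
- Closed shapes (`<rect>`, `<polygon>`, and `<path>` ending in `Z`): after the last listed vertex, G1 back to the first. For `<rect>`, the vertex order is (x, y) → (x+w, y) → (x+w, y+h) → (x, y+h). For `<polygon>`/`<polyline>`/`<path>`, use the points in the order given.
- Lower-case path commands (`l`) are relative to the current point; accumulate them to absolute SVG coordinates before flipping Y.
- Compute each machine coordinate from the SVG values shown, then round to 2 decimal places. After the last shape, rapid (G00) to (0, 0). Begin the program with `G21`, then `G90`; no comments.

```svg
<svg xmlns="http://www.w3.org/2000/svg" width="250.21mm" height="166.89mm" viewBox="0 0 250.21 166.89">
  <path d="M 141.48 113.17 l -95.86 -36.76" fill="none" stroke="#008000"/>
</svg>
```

G21
G90
G00 X141.48 Y53.72
M4 S378
G1 X45.62 Y90.48 F3406
M5
G00 X0.00 Y0.00

1 u = 1 mm; y_m = 166.89 − y.

[1] `<path>` line segment, #008000→engrave S378 F3406: (141.48,53.72) → (45.62,90.48)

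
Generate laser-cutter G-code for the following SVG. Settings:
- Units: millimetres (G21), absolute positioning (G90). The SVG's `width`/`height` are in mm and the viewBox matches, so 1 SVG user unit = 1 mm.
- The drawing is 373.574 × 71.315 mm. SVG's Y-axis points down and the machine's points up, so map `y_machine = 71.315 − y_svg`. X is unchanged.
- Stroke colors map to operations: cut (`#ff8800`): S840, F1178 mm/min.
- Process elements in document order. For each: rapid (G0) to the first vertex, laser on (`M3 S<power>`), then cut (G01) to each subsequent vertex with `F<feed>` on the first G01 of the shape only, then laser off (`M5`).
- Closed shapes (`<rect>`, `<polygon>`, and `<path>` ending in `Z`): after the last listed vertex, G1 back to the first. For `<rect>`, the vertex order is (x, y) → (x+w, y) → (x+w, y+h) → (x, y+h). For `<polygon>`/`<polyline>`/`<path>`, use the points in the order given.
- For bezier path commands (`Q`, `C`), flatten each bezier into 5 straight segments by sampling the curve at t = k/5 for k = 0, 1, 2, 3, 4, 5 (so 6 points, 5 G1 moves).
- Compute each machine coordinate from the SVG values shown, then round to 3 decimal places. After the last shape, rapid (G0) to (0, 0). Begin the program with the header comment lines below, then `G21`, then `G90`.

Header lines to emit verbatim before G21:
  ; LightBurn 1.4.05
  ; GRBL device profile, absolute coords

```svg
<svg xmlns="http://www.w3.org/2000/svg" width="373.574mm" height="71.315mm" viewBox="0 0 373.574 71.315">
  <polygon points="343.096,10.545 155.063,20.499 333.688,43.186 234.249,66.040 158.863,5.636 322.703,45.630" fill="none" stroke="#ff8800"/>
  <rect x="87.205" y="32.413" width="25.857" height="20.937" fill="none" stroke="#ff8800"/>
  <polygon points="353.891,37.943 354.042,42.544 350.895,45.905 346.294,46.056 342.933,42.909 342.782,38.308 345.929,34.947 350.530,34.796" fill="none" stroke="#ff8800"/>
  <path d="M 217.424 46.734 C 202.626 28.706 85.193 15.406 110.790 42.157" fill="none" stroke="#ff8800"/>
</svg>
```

; LightBurn 1.4.05
; GRBL device profile, absolute coords
G21
G90
G0 X343.096 Y60.770
M3 S840
G01 X155.063 Y50.816 F1178
G01 X333.688 Y28.129
G01 X234.249 Y5.275
G01 X158.863 Y65.679
G01 X322.703 Y25.685
G01 X343.096 Y60.770
M5
G0 X87.205 Y38.902
M3 S840
G01 X113.062 Y38.902 F1178
G01 X113.062 Y17.965
G01 X87.205 Y17.965
G01 X87.205 Y38.902
M5
G0 X353.891 Y33.372
M3 S840
G01 X354.042 Y28.771 F1178
G01 X350.895 Y25.410
G01 X346.294 Y25.259
G01 X342.933 Y28.406
G01 X342.782 Y33.007
G01 X345.929 Y36.368
G01 X350.530 Y36.519
G01 X353.891 Y33.372
M5
G0 X217.424 Y24.581
M3 S840
G01 X198.194 Y34.548 F1178
G01 X166.124 Y41.684
G01 X133.005 Y44.295
G01 X110.630 Y40.685
G01 X110.790 Y29.158
M5
G0 X0.000 Y0.000

1 u = 1 mm; y_m = 71.315 − y.

[1] `<polygon>` closed polygon, #ff8800→cut S840 F1178: (343.096,60.770) → (155.063,50.816) → (333.688,28.129) → (234.249,5.275) → (158.863,65.679) → (322.703,25.685) → (343.096,60.770) (closed)

[2] `<rect>` rectangle, #ff8800→cut S840 F1178: (87.205,38.902) → (113.062,38.902) → (113.062,17.965) → (87.205,17.965) → (87.205,38.902) (closed)

[3] `<polygon>` regular polygon, #ff8800→cut S840 F1178: (353.891,33.372) → (354.042,28.771) → (350.895,25.410) → (346.294,25.259) → (342.933,28.406) → (342.782,33.007) → (345.929,36.368) → (350.530,36.519) → (353.891,33.372) (closed)

[4] `<path>` cubic bezier, #ff8800→cut S840 F1178: (217.424,24.581) → (198.194,34.548) → (166.124,41.684) → (133.005,44.295) → (110.630,40.685) → (110.790,29.158)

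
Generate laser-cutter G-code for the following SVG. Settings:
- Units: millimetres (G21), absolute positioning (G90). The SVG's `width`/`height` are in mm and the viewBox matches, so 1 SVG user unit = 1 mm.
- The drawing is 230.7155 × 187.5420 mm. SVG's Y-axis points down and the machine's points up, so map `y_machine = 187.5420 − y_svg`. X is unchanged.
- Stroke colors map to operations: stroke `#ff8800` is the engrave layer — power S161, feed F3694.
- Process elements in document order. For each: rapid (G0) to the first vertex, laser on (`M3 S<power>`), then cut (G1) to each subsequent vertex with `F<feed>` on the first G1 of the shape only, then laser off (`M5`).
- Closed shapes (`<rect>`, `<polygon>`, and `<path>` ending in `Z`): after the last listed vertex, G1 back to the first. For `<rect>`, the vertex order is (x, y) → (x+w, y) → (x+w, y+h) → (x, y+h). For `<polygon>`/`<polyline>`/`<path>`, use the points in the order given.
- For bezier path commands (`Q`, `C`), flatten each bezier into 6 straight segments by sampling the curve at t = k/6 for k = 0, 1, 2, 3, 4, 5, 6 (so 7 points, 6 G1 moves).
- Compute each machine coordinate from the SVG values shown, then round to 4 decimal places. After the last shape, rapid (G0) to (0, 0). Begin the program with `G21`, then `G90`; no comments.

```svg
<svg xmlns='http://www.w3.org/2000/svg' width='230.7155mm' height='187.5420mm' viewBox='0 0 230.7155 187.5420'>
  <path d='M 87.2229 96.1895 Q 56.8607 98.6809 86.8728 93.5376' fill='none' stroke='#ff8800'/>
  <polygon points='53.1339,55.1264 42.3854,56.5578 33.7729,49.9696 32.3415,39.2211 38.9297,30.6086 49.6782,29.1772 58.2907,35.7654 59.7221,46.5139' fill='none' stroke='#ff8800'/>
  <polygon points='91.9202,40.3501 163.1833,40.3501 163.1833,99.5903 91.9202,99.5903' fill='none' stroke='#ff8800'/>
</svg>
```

Since the viewBox matches the mm dimensions, user units are millimetres directly. The only transform is the Y-flip y_m = 187.5420 − y_svg.

Shape 1 is a quadratic bezier drawn with `<path>`. Its stroke #ff8800 means engrave at S161, F3694. After flipping Y the toolpath is (87.2229,91.3525) → (78.7792,90.7341) → (73.6897,90.5399) → (71.9543,90.7698) → (73.5730,91.4238) → (78.5458,92.5020) → (86.8728,94.0044).

Shape 2 is a regular polygon drawn with `<polygon>`. Its stroke #ff8800 means engrave at S161, F3694. After flipping Y the toolpath is (53.1339,132.4156) → (42.3854,130.9842) → (33.7729,137.5724) → (32.3415,148.3209) → (38.9297,156.9334) → (49.6782,158.3648) → (58.2907,151.7766) → (59.7221,141.0281) → (53.1339,132.4156), returning to the start.

Shape 3 is a rectangle drawn with `<polygon>`. Its stroke #ff8800 means engrave at S161, F3694. After flipping Y the toolpath is (91.9202,147.1919) → (163.1833,147.1919) → (163.1833,87.9517) → (91.9202,87.9517) → (91.9202,147.1919), returning to the start.

G21
G90
G0 X87.2229 Y91.3525
M3 S161
G1 X78.7792 Y90.7341 F3694
G1 X73.6897 Y90.5399
G1 X71.9543 Y90.7698
G1 X73.5730 Y91.4238
G1 X78.5458 Y92.5020
G1 X86.8728 Y94.0044
M5
G0 X53.1339 Y132.4156
M3 S161
G1 X42.3854 Y130.9842 F3694
G1 X33.7729 Y137.5724
G1 X32.3415 Y148.3209
G1 X38.9297 Y156.9334
G1 X49.6782 Y158.3648
G1 X58.2907 Y151.7766
G1 X59.7221 Y141.0281
G1 X53.1339 Y132.4156
M5
G0 X91.9202 Y147.1919
M3 S161
G1 X163.1833 Y147.1919 F3694
G1 X163.1833 Y87.9517
G1 X91.9202 Y87.9517
G1 X91.9202 Y147.1919
M5
G0 X0.0000 Y0.0000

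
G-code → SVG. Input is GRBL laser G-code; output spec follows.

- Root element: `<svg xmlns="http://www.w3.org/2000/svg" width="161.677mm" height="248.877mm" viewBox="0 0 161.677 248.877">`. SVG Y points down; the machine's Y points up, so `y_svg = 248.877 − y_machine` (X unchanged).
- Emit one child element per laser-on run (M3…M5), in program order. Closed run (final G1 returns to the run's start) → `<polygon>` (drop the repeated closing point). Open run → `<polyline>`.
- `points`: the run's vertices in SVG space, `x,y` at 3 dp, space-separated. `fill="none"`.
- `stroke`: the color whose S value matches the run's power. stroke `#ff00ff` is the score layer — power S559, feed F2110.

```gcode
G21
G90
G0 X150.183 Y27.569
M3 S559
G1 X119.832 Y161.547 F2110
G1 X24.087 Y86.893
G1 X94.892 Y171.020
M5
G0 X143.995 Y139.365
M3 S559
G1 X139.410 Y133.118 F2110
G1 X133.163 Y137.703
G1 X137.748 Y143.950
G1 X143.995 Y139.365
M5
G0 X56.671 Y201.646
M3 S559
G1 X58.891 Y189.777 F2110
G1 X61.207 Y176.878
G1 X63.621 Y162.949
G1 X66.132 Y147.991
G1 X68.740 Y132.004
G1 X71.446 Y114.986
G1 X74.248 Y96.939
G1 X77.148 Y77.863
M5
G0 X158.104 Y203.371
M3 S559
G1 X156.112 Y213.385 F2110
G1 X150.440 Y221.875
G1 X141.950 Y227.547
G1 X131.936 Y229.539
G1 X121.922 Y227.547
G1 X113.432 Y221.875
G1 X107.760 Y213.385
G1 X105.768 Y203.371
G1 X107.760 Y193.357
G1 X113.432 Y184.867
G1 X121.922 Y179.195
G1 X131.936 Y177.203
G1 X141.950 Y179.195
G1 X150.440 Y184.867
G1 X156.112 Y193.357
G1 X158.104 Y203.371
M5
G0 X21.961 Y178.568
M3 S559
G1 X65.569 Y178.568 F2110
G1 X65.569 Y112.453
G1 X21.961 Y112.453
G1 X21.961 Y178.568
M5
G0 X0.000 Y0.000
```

<svg xmlns="http://www.w3.org/2000/svg" width="161.677mm" height="248.877mm" viewBox="0 0 161.677 248.877">
  <polyline points="150.183,221.308 119.832,87.330 24.087,161.984 94.892,77.857" fill="none" stroke="#ff00ff"/>
  <polygon points="143.995,109.512 139.410,115.759 133.163,111.174 137.748,104.927" fill="none" stroke="#ff00ff"/>
  <polyline points="56.671,47.231 58.891,59.100 61.207,71.999 63.621,85.928 66.132,100.886 68.740,116.873 71.446,133.891 74.248,151.938 77.148,171.014" fill="none" stroke="#ff00ff"/>
  <polygon points="158.104,45.506 156.112,35.492 150.440,27.002 141.950,21.330 131.936,19.338 121.922,21.330 113.432,27.002 107.760,35.492 105.768,45.506 107.760,55.520 113.432,64.010 121.922,69.682 131.936,71.674 141.950,69.682 150.440,64.010 156.112,55.520" fill="none" stroke="#ff00ff"/>
  <polygon points="21.961,70.309 65.569,70.309 65.569,136.424 21.961,136.424" fill="none" stroke="#ff00ff"/>
</svg>

Each laser-on run becomes one SVG element. Flip Y back into SVG space with y_svg = 248.877 − y_machine. Every run uses S559, so all elements get stroke `#ff00ff` (score).

Run 1: The run is open, so emit a `<polyline>` with points (Y-flipped): 150.183,221.308 119.832,87.330 24.087,161.984 94.892,77.857.

Run 2: The run returns to its start, so emit a `<polygon>` with points (Y-flipped): 143.995,109.512 139.410,115.759 133.163,111.174 137.748,104.927.

Run 3: The run is open, so emit a `<polyline>` with points (Y-flipped): 56.671,47.231 58.891,59.100 61.207,71.999 63.621,85.928 66.132,100.886 68.740,116.873 71.446,133.891 74.248,151.938 77.148,171.014.

Run 4: The run returns to its start, so emit a `<polygon>` with points (Y-flipped): 158.104,45.506 156.112,35.492 150.440,27.002 141.950,21.330 131.936,19.338 121.922,21.330 113.432,27.002 107.760,35.492 105.768,45.506 107.760,55.520 113.432,64.010 121.922,69.682 131.936,71.674 141.950,69.682 150.440,64.010 156.112,55.520.

Run 5: The run returns to its start, so emit a `<polygon>` with points (Y-flipped): 21.961,70.309 65.569,70.309 65.569,136.424 21.961,136.424.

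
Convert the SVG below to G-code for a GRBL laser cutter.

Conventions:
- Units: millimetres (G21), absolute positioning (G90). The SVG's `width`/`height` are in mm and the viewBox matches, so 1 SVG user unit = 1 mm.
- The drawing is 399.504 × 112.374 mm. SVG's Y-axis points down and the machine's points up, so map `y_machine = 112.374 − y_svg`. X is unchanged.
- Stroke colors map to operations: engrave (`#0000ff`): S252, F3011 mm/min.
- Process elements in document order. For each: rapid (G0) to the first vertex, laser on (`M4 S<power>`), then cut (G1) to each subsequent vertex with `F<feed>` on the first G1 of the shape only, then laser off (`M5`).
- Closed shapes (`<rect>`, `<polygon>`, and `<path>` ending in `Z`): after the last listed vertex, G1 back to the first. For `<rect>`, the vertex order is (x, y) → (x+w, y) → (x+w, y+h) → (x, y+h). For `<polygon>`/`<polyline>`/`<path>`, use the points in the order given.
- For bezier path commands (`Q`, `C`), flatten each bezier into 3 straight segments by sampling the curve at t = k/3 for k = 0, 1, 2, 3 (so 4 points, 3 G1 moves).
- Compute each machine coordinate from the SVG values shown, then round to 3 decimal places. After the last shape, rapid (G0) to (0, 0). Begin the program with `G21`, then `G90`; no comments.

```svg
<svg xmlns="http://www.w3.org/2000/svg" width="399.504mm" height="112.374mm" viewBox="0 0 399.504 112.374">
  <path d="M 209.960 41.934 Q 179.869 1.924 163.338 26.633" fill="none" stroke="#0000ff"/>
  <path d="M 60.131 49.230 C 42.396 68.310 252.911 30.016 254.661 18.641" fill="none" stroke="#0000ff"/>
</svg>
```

Since the viewBox matches the mm dimensions, user units are millimetres directly. The only transform is the Y-flip y_m = 112.374 − y_svg.

Shape 1 is a quadratic bezier drawn with `<path>`. Its stroke #0000ff means engrave at S252, F3011. After flipping Y the toolpath is (209.960,70.440) → (191.406,89.922) → (175.865,95.023) → (163.338,85.741).

Shape 2 is a cubic bezier drawn with `<path>`. Its stroke #0000ff means engrave at S252, F3011. After flipping Y the toolpath is (60.131,63.144) → (102.294,60.067) → (199.508,76.507) → (254.661,93.733).

G21
G90
G0 X209.960 Y70.440
M4 S252
G1 X191.406 Y89.922 F3011
G1 X175.865 Y95.023
G1 X163.338 Y85.741
M5
G0 X60.131 Y63.144
M4 S252
G1 X102.294 Y60.067 F3011
G1 X199.508 Y76.507
G1 X254.661 Y93.733
M5
G0 X0.000 Y0.000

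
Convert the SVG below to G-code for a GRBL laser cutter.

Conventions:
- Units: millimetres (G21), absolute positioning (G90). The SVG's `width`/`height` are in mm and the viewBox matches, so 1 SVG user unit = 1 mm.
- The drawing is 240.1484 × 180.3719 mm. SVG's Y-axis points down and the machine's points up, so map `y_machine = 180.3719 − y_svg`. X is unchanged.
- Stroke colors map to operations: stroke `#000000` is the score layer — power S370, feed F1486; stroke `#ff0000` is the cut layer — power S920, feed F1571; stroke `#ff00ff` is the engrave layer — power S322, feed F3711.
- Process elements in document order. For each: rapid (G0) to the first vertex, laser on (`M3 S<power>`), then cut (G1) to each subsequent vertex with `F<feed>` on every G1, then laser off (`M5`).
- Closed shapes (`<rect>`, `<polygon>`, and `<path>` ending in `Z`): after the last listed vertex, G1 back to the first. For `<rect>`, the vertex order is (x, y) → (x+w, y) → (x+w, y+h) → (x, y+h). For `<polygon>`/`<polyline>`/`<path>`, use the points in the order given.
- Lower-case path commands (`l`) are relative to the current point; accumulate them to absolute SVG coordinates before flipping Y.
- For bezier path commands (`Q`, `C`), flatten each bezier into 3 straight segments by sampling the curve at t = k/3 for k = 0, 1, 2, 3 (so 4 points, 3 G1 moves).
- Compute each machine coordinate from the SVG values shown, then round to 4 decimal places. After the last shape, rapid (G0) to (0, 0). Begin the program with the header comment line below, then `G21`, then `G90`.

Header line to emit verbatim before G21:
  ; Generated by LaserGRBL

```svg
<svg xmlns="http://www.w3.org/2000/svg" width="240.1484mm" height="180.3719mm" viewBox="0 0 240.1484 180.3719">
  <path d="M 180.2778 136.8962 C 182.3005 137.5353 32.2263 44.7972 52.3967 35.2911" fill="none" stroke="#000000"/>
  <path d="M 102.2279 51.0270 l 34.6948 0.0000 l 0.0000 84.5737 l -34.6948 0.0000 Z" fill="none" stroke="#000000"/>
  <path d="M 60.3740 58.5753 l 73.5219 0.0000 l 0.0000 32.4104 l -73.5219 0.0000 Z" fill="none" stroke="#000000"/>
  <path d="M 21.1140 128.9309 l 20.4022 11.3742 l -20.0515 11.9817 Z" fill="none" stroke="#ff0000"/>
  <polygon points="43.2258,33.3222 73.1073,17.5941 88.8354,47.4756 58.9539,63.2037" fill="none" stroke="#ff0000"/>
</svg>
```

; Generated by LaserGRBL
G21
G90
G0 X180.2778 Y43.4757
M3 S370
G1 X143.5401 Y67.4213 F1486
G1 X77.0359 Y114.3718 F1486
G1 X52.3967 Y145.0808 F1486
M5
G0 X102.2279 Y129.3449
M3 S370
G1 X136.9227 Y129.3449 F1486
G1 X136.9227 Y44.7712 F1486
G1 X102.2279 Y44.7712 F1486
G1 X102.2279 Y129.3449 F1486
M5
G0 X60.3740 Y121.7966
M3 S370
G1 X133.8959 Y121.7966 F1486
G1 X133.8959 Y89.3862 F1486
G1 X60.3740 Y89.3862 F1486
G1 X60.3740 Y121.7966 F1486
M5
G0 X21.1140 Y51.4410
M3 S920
G1 X41.5162 Y40.0668 F1571
G1 X21.4647 Y28.0851 F1571
G1 X21.1140 Y51.4410 F1571
M5
G0 X43.2258 Y147.0497
M3 S920
G1 X73.1073 Y162.7778 F1571
G1 X88.8354 Y132.8963 F1571
G1 X58.9539 Y117.1682 F1571
G1 X43.2258 Y147.0497 F1571
M5
G0 X0.0000 Y0.0000

Since the viewBox matches the mm dimensions, user units are millimetres directly. The only transform is the Y-flip y_m = 180.3719 − y_svg.

Shape 1 is a cubic bezier drawn with `<path>`. Its stroke #000000 means score at S370, F1486. After flipping Y the toolpath is (180.2778,43.4757) → (143.5401,67.4213) → (77.0359,114.3718) → (52.3967,145.0808).

Shape 2 is a rectangle drawn with `<path>`. Its stroke #000000 means score at S370, F1486. After flipping Y the toolpath is (102.2279,129.3449) → (136.9227,129.3449) → (136.9227,44.7712) → (102.2279,44.7712) → (102.2279,129.3449), returning to the start.

Shape 3 is a rectangle drawn with `<path>`. Its stroke #000000 means score at S370, F1486. After flipping Y the toolpath is (60.3740,121.7966) → (133.8959,121.7966) → (133.8959,89.3862) → (60.3740,89.3862) → (60.3740,121.7966), returning to the start.

Shape 4 is a regular polygon drawn with `<path>`. Its stroke #ff0000 means cut at S920, F1571. After flipping Y the toolpath is (21.1140,51.4410) → (41.5162,40.0668) → (21.4647,28.0851) → (21.1140,51.4410), returning to the start.

Shape 5 is a regular polygon drawn with `<polygon>`. Its stroke #ff0000 means cut at S920, F1571. After flipping Y the toolpath is (43.2258,147.0497) → (73.1073,162.7778) → (88.8354,132.8963) → (58.9539,117.1682) → (43.2258,147.0497), returning to the start.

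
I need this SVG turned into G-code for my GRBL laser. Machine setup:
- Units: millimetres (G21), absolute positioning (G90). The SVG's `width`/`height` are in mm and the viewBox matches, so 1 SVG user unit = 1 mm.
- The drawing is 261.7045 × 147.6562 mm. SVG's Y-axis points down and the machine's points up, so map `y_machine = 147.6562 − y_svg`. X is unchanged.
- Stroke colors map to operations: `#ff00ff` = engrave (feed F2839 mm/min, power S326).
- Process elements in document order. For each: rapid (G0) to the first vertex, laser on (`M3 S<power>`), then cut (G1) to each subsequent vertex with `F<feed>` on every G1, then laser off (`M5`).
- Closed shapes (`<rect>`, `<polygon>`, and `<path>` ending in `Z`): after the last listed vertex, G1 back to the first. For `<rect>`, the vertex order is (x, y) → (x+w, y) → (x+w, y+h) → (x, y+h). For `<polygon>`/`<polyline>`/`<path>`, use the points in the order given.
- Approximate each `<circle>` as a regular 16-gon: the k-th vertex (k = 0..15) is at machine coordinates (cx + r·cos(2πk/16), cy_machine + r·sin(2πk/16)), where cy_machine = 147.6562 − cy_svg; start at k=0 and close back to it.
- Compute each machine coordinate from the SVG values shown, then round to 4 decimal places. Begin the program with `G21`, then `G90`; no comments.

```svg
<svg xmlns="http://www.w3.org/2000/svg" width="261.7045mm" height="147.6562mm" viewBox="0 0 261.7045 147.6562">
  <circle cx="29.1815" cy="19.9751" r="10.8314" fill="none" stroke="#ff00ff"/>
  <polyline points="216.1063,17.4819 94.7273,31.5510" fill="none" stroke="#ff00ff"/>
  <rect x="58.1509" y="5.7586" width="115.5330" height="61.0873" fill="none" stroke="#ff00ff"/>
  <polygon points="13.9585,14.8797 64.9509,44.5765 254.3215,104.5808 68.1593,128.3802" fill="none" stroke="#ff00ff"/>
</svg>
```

Since the viewBox matches the mm dimensions, user units are millimetres directly. The only transform is the Y-flip y_m = 147.6562 − y_svg.

Shape 1 is a circle drawn with `<circle>`. Its stroke #ff00ff means engrave at S326, F2839. After flipping Y the toolpath is (40.0129,127.6811) → (39.1884,131.8261) → (36.8405,135.3401) → (33.3265,137.6880) → (29.1815,138.5125) → (25.0365,137.6880) → (21.5225,135.3401) → (19.1746,131.8261) → (18.3501,127.6811) → (19.1746,123.5361) → (21.5225,120.0221) → (25.0365,117.6742) → (29.1815,116.8497) → (33.3265,117.6742) → (36.8405,120.0221) → (39.1884,123.5361) → (40.0129,127.6811), returning to the start.

Shape 2 is a line segment drawn with `<polyline>`. Its stroke #ff00ff means engrave at S326, F2839. After flipping Y the toolpath is (216.1063,130.1743) → (94.7273,116.1052).

Shape 3 is a rectangle drawn with `<rect>`. Its stroke #ff00ff means engrave at S326, F2839. After flipping Y the toolpath is (58.1509,141.8976) → (173.6839,141.8976) → (173.6839,80.8103) → (58.1509,80.8103) → (58.1509,141.8976), returning to the start.

Shape 4 is a closed polygon drawn with `<polygon>`. Its stroke #ff00ff means engrave at S326, F2839. After flipping Y the toolpath is (13.9585,132.7765) → (64.9509,103.0797) → (254.3215,43.0754) → (68.1593,19.2760) → (13.9585,132.7765), returning to the start.

G21
G90
G0 X40.0129 Y127.6811
M3 S326
G1 X39.1884 Y131.8261 F2839
G1 X36.8405 Y135.3401 F2839
G1 X33.3265 Y137.6880 F2839
G1 X29.1815 Y138.5125 F2839
G1 X25.0365 Y137.6880 F2839
G1 X21.5225 Y135.3401 F2839
G1 X19.1746 Y131.8261 F2839
G1 X18.3501 Y127.6811 F2839
G1 X19.1746 Y123.5361 F2839
G1 X21.5225 Y120.0221 F2839
G1 X25.0365 Y117.6742 F2839
G1 X29.1815 Y116.8497 F2839
G1 X33.3265 Y117.6742 F2839
G1 X36.8405 Y120.0221 F2839
G1 X39.1884 Y123.5361 F2839
G1 X40.0129 Y127.6811 F2839
M5
G0 X216.1063 Y130.1743
M3 S326
G1 X94.7273 Y116.1052 F2839
M5
G0 X58.1509 Y141.8976
M3 S326
G1 X173.6839 Y141.8976 F2839
G1 X173.6839 Y80.8103 F2839
G1 X58.1509 Y80.8103 F2839
G1 X58.1509 Y141.8976 F2839
M5
G0 X13.9585 Y132.7765
M3 S326
G1 X64.9509 Y103.0797 F2839
G1 X254.3215 Y43.0754 F2839
G1 X68.1593 Y19.2760 F2839
G1 X13.9585 Y132.7765 F2839
M5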